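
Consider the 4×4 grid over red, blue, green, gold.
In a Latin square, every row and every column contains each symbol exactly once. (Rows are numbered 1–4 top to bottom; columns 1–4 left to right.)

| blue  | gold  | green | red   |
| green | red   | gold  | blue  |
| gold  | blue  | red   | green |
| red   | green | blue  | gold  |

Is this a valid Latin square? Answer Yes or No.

Yes

Each row is a permutation of the 4 symbols, and so is each column.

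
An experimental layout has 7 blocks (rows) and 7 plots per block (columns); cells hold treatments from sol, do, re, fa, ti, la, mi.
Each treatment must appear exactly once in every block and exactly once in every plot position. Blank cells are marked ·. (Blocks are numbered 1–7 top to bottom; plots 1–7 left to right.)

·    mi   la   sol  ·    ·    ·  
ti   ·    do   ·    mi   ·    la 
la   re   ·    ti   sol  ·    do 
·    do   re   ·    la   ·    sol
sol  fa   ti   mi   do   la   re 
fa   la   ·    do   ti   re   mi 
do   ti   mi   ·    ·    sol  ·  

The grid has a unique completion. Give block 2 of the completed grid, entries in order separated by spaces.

ti sol do re mi fa la

Block 2, plot 2: block 2 has {do, ti, la, mi} and plot 2 has {do, re, fa, ti, la, mi}, leaving only sol.
Block 2, plot 6: block 2 has {sol, do, ti, la, mi} and plot 6 has {sol, re, la}, leaving only fa.
Block 2, plot 4: block 2 has {sol, do, fa, ti, la, mi} and plot 4 has {sol, do, ti, mi}, leaving only re.
So block 2 reads: ti sol do re mi fa la.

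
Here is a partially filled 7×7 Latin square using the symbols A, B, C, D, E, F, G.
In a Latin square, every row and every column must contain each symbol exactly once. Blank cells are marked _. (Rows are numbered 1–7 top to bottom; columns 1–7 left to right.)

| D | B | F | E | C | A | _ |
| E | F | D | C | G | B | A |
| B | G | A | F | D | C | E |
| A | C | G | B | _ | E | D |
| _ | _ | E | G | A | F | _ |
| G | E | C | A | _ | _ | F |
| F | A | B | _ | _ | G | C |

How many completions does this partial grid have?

1

Row 1, column 7: eliminating its row and column leaves {G}.
Row 4, column 5: eliminating its row and column leaves {F}.
Row 5, column 1: eliminating its row and column leaves {C}.
Row 5, column 2: eliminating its row and column leaves {D}.
Row 5, column 7: eliminating its row and column leaves {B}.
Row 6, column 5: eliminating its row and column leaves {B}.
Row 6, column 6: eliminating its row and column leaves {D}.
Row 7, column 4: eliminating its row and column leaves {D}.
Row 7, column 5: eliminating its row and column leaves {E}.
Only one assignment across all blanks avoids any row or column repeat, giving 1 completion.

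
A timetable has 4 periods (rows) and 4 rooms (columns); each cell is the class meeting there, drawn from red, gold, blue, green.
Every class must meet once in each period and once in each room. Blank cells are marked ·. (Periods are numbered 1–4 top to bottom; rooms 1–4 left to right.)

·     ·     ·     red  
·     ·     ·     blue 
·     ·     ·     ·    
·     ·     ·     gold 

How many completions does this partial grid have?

24

Period 1, room 1: eliminating its period and room leaves {gold, blue, green}.
Period 1, room 2: eliminating its period and room leaves {gold, blue, green}.
Period 1, room 3: eliminating its period and room leaves {gold, blue, green}.
Period 2, room 1: eliminating its period and room leaves {red, gold, green}.
Period 2, room 2: eliminating its period and room leaves {red, gold, green}.
Period 2, room 3: eliminating its period and room leaves {red, gold, green}.
Period 3, room 1: eliminating its period and room leaves {red, gold, blue, green}.
Period 3, room 2: eliminating its period and room leaves {red, gold, blue, green}.
Period 3, room 3: eliminating its period and room leaves {red, gold, blue, green}.
Period 3, room 4: eliminating its period and room leaves {green}.
Period 4, room 1: eliminating its period and room leaves {red, blue, green}.
Period 4, room 2: eliminating its period and room leaves {red, blue, green}.
Period 4, room 3: eliminating its period and room leaves {red, blue, green}.
Enumerating the assignments across these blanks that avoid any period or room repeat gives 24 completions.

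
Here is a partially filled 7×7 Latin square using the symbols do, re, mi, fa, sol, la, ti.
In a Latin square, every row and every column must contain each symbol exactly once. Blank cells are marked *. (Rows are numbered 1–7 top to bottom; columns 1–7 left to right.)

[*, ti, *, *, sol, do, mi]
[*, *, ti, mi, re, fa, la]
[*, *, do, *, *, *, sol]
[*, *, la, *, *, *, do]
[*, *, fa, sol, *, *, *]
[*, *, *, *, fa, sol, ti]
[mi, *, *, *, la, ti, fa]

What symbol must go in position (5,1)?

Row 1, column 3: row 1 has {do, mi, sol, ti} and column 3 has {do, fa, la, ti}, leaving only re.
Row 5, column 7: row 5 has {fa, sol} and column 7 has {do, mi, fa, sol, la, ti}, leaving only re.
Row 6, column 3: row 6 has {fa, sol, ti} and column 3 has {do, re, fa, la, ti}, leaving only mi.
Row 7, column 3: row 7 has {mi, fa, la, ti} and column 3 has {do, re, mi, fa, la, ti}, leaving only sol.
Row 5, column 1 is narrowed to {do, la, ti}.
If it were do, then row 4, column 5 would be left with no valid symbol.
If it were la, then row 4, column 5 would be left with no valid symbol.
So row 5, column 1 must be ti.

ti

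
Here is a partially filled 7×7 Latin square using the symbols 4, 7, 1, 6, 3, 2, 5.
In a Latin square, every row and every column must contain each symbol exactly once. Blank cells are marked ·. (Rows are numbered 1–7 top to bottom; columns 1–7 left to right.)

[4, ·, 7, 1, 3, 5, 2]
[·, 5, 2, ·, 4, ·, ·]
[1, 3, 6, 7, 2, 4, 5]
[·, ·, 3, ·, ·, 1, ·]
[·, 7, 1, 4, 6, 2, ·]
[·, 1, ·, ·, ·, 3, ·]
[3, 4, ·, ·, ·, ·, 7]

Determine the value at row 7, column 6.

6

Row 7 already has {4, 7, 3} and column 6 already has {4, 1, 3, 2, 5}, so row 7, column 6 must be 6.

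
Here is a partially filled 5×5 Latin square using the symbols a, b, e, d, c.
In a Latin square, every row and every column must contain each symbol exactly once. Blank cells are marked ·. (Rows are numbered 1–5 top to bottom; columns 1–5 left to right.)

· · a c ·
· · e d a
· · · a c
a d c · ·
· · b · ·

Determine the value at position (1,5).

b

Row 3, column 3: row 3 has {a, c} and column 3 has {a, b, e, c}, leaving only d.
Row 5, column 4: row 5 has {b} and column 4 has {a, d, c}, leaving only e.
Row 4, column 4: row 4 has {a, d, c} and column 4 has {a, e, d, c}, leaving only b.
Row 4, column 5: row 4 has {a, b, d, c} and column 5 has {a, c}, leaving only e.
Row 5, column 5: row 5 has {b, e} and column 5 has {a, e, c}, leaving only d.
Row 1 already has {a, c} and column 5 already has {a, e, d, c}, so row 1, column 5 must be b.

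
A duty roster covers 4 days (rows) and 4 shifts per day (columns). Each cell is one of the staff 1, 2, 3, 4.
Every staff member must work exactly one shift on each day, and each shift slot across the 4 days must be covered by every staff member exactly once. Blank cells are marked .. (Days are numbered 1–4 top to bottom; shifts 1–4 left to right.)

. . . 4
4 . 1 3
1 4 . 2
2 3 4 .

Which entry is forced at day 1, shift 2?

1

Day 1, shift 1: day 1 has {4} and shift 1 has {1, 2, 4}, leaving only 3.
Day 1, shift 3: day 1 has {3, 4} and shift 3 has {1, 4}, leaving only 2.
Day 1 already has {2, 3, 4} and shift 2 already has {3, 4}, so day 1, shift 2 must be 1.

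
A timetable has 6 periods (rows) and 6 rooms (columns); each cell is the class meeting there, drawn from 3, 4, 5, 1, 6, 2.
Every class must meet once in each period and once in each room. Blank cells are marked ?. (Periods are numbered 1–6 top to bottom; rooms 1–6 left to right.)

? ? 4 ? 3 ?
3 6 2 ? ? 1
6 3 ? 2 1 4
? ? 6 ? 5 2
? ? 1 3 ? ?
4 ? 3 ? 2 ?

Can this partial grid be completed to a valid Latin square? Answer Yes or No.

Period 2, room 5: period 2 has {3, 1, 6, 2} and room 5 has {3, 5, 1, 2}, so it must be 4.
Period 2, room 4: period 2 has {3, 4, 1, 6, 2} and room 4 has {3, 2}, so it must be 5.
Period 3, room 3: period 3 has {3, 4, 1, 6, 2} and room 3 has {3, 4, 1, 6, 2}, so it must be 5.
Period 4, room 1: period 4 has {5, 6, 2} and room 1 has {3, 4, 6}, so it must be 1.
Period 4, room 2: period 4 has {5, 1, 6, 2} and room 2 has {3, 6}, so it must be 4.
Now period 4, room 4: period 4 together with room 4 already contain {3, 4, 5, 1, 6, 2} — every symbol — so nothing can go there. The grid has no valid completion.

No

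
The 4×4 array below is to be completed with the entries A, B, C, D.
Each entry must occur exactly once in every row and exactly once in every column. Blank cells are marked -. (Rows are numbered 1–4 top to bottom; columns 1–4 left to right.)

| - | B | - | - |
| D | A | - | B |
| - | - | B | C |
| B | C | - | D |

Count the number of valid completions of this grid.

1

Row 1, column 1: eliminating its row and column leaves {A, C}.
Row 1, column 3: eliminating its row and column leaves {A, C, D}.
Row 1, column 4: eliminating its row and column leaves {A}.
Row 2, column 3: eliminating its row and column leaves {C}.
Row 3, column 1: eliminating its row and column leaves {A}.
Row 3, column 2: eliminating its row and column leaves {D}.
Row 4, column 3: eliminating its row and column leaves {A}.
Only one assignment across all blanks avoids any row or column repeat, giving 1 completion.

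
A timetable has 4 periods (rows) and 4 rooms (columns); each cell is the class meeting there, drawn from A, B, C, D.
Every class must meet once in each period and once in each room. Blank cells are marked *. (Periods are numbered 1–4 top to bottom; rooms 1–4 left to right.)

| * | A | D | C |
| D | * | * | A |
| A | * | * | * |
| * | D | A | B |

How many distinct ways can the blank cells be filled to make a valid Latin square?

2

Period 1, room 1: eliminating its period and room leaves {B}.
Period 2, room 2: eliminating its period and room leaves {B, C}.
Period 2, room 3: eliminating its period and room leaves {B, C}.
Period 3, room 2: eliminating its period and room leaves {B, C}.
Period 3, room 3: eliminating its period and room leaves {B, C}.
Period 3, room 4: eliminating its period and room leaves {D}.
Period 4, room 1: eliminating its period and room leaves {C}.
Enumerating the assignments across these blanks that avoid any period or room repeat gives 2 completions.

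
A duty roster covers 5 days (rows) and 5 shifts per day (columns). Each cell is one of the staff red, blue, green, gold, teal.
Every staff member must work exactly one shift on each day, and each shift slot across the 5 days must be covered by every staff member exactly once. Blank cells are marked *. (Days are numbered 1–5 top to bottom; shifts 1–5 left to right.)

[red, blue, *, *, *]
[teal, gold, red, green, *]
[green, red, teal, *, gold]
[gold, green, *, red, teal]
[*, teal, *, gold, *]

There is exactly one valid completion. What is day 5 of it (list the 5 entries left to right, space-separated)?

Day 5, shift 1: day 5 has {gold, teal} and shift 1 has {red, green, gold, teal}, leaving only blue.
Day 5, shift 3: day 5 has {blue, gold, teal} and shift 3 has {red, teal}, leaving only green.
Day 5, shift 5: day 5 has {blue, green, gold, teal} and shift 5 has {gold, teal}, leaving only red.
So day 5 reads: blue teal green gold red.

blue teal green gold red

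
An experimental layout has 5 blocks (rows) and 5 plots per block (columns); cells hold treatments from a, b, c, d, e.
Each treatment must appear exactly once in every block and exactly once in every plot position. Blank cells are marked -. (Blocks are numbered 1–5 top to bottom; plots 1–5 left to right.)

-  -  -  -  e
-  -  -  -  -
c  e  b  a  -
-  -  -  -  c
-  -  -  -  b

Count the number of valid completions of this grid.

56

Block 1, plot 1: eliminating its block and plot leaves {a, b, d}.
Block 1, plot 2: eliminating its block and plot leaves {a, b, c, d}.
Block 1, plot 3: eliminating its block and plot leaves {a, c, d}.
Block 1, plot 4: eliminating its block and plot leaves {b, c, d}.
Block 2, plot 1: eliminating its block and plot leaves {a, b, d, e}.
Block 2, plot 2: eliminating its block and plot leaves {a, b, c, d}.
Block 2, plot 3: eliminating its block and plot leaves {a, c, d, e}.
Block 2, plot 4: eliminating its block and plot leaves {b, c, d, e}.
Block 2, plot 5: eliminating its block and plot leaves {a, d}.
Block 3, plot 5: eliminating its block and plot leaves {d}.
Block 4, plot 1: eliminating its block and plot leaves {a, b, d, e}.
Block 4, plot 2: eliminating its block and plot leaves {a, b, d}.
Block 4, plot 3: eliminating its block and plot leaves {a, d, e}.
Block 4, plot 4: eliminating its block and plot leaves {b, d, e}.
Block 5, plot 1: eliminating its block and plot leaves {a, d, e}.
Block 5, plot 2: eliminating its block and plot leaves {a, c, d}.
Block 5, plot 3: eliminating its block and plot leaves {a, c, d, e}.
Block 5, plot 4: eliminating its block and plot leaves {c, d, e}.
Enumerating the assignments across these blanks that avoid any block or plot repeat gives 56 completions.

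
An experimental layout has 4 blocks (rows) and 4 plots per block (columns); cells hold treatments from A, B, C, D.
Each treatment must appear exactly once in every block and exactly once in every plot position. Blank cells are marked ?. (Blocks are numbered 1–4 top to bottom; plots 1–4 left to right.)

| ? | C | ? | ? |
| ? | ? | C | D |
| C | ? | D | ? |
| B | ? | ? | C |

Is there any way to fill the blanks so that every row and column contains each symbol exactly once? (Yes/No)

Yes

No block or plot among the givens repeats a symbol, and propagating forced cells runs into no contradiction.
One valid completion exists (for instance, D C B A / A B C D / C A D B / B D A C).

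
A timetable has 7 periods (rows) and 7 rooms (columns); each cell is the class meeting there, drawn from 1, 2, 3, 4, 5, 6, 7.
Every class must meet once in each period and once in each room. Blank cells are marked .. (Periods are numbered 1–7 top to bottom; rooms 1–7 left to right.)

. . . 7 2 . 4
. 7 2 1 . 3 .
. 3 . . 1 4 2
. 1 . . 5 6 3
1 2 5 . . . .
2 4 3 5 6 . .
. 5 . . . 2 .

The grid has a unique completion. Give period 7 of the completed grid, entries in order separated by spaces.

4 5 6 3 7 2 1

Period 1, room 2: period 1 has {2, 4, 7} and room 2 has {1, 2, 3, 4, 5, 7}, leaving only 6.
Period 1, room 3: period 1 has {2, 4, 6, 7} and room 3 has {2, 3, 5}, leaving only 1.
Period 1, room 6: period 1 has {1, 2, 4, 6, 7} and room 6 has {2, 3, 4, 6}, leaving only 5.
Period 1, room 1: period 1 has {1, 2, 4, 5, 6, 7} and room 1 has {1, 2}, leaving only 3.
Period 2, room 5: period 2 has {1, 2, 3, 7} and room 5 has {1, 2, 5, 6}, leaving only 4.
Period 3, room 4: period 3 has {1, 2, 3, 4} and room 4 has {1, 5, 7}, leaving only 6.
Period 3, room 3: period 3 has {1, 2, 3, 4, 6} and room 3 has {1, 2, 3, 5}, leaving only 7.
Period 3, room 1: period 3 has {1, 2, 3, 4, 6, 7} and room 1 has {1, 2, 3}, leaving only 5.
Period 2, room 1: period 2 has {1, 2, 3, 4, 7} and room 1 has {1, 2, 3, 5}, leaving only 6.
Period 2, room 7: period 2 has {1, 2, 3, 4, 6, 7} and room 7 has {2, 3, 4}, leaving only 5.
Period 4, room 3: period 4 has {1, 3, 5, 6} and room 3 has {1, 2, 3, 5, 7}, leaving only 4.
Period 7, room 3: period 7 has {2, 5} and room 3 has {1, 2, 3, 4, 5, 7}, leaving only 6.
Period 4, room 1: period 4 has {1, 3, 4, 5, 6} and room 1 has {1, 2, 3, 5, 6}, leaving only 7.
Period 7, room 1: period 7 has {2, 5, 6} and room 1 has {1, 2, 3, 5, 6, 7}, leaving only 4.
Period 7, room 4: period 7 has {2, 4, 5, 6} and room 4 has {1, 5, 6, 7}, leaving only 3.
Period 7, room 5: period 7 has {2, 3, 4, 5, 6} and room 5 has {1, 2, 4, 5, 6}, leaving only 7.
Period 7, room 7: period 7 has {2, 3, 4, 5, 6, 7} and room 7 has {2, 3, 4, 5}, leaving only 1.
So period 7 reads: 4 5 6 3 7 2 1.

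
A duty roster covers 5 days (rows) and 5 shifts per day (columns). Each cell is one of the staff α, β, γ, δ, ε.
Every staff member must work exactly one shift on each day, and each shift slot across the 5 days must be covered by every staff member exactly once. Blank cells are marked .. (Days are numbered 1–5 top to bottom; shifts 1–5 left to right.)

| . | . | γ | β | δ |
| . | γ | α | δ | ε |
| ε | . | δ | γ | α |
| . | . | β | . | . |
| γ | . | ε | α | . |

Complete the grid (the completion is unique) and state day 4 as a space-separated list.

Day 4, shift 4: day 4 has {β} and shift 4 has {α, β, γ, δ}, leaving only ε.
Day 4, shift 5: day 4 has {β, ε} and shift 5 has {α, δ, ε}, leaving only γ.
Day 1, shift 1: day 1 has {β, γ, δ} and shift 1 has {γ, ε}, leaving only α.
Day 4, shift 1: day 4 has {β, γ, ε} and shift 1 has {α, γ, ε}, leaving only δ.
Day 4, shift 2: day 4 has {β, γ, δ, ε} and shift 2 has {γ}, leaving only α.
So day 4 reads: δ α β ε γ.

δ α β ε γ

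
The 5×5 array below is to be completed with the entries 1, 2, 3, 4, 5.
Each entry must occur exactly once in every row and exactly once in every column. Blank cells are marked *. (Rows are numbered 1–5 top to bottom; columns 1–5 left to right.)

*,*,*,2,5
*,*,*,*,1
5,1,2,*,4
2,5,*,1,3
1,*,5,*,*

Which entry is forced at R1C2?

4

Row 3, column 4: row 3 has {1, 2, 4, 5} and column 4 has {1, 2}, leaving only 3.
Row 4, column 3: row 4 has {1, 2, 3, 5} and column 3 has {2, 5}, leaving only 4.
Row 2, column 3: row 2 has {1} and column 3 has {2, 4, 5}, leaving only 3.
Row 1, column 3: row 1 has {2, 5} and column 3 has {2, 3, 4, 5}, leaving only 1.
Row 2, column 1: row 2 has {1, 3} and column 1 has {1, 2, 5}, leaving only 4.
Row 1, column 1: row 1 has {1, 2, 5} and column 1 has {1, 2, 4, 5}, leaving only 3.
Row 1 already has {1, 2, 3, 5} and column 2 already has {1, 5}, so row 1, column 2 must be 4.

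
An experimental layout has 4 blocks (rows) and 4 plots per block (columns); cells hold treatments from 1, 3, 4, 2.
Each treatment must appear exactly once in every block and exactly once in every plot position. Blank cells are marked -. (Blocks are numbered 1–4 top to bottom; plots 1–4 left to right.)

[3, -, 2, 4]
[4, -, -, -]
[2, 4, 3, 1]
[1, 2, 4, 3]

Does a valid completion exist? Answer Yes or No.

No block or plot among the givens repeats a symbol, and propagating forced cells runs into no contradiction.
One valid completion exists (for instance, 3 1 2 4 / 4 3 1 2 / 2 4 3 1 / 1 2 4 3).

Yes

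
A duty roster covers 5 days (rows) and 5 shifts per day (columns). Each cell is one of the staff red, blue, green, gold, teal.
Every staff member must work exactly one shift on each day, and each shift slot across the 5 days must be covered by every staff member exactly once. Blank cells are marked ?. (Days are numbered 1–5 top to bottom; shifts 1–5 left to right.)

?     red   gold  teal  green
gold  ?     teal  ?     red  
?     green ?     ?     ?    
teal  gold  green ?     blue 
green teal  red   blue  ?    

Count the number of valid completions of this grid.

Day 1, shift 1: eliminating its day and shift leaves {blue}.
Day 2, shift 2: eliminating its day and shift leaves {blue}.
Day 2, shift 4: eliminating its day and shift leaves {green}.
Day 3, shift 1: eliminating its day and shift leaves {red, blue}.
Day 3, shift 3: eliminating its day and shift leaves {blue}.
Day 3, shift 4: eliminating its day and shift leaves {red, gold}.
Day 3, shift 5: eliminating its day and shift leaves {gold, teal}.
Day 4, shift 4: eliminating its day and shift leaves {red}.
Day 5, shift 5: eliminating its day and shift leaves {gold}.
Only one assignment across all blanks avoids any day or shift repeat, giving 1 completion.

1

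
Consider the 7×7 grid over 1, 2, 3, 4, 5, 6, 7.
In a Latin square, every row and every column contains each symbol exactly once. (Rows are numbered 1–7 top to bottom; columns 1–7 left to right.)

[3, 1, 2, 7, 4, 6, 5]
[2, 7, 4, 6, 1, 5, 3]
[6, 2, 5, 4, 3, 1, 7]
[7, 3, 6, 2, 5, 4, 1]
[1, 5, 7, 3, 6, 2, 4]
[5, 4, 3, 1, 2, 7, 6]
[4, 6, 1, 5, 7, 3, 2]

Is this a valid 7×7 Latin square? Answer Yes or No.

Each row is a permutation of the 7 symbols, and so is each column.

Yes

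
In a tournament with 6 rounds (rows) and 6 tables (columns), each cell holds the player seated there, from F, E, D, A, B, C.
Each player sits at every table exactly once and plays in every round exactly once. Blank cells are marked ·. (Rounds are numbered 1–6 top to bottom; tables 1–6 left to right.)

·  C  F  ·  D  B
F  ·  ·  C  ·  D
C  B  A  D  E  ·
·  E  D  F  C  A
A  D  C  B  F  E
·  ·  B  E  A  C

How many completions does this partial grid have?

Round 1, table 1: eliminating its round and table leaves {E}.
Round 1, table 4: eliminating its round and table leaves {A}.
Round 2, table 2: eliminating its round and table leaves {A}.
Round 2, table 3: eliminating its round and table leaves {E}.
Round 2, table 5: eliminating its round and table leaves {B}.
Round 3, table 6: eliminating its round and table leaves {F}.
Round 4, table 1: eliminating its round and table leaves {B}.
Round 6, table 1: eliminating its round and table leaves {D}.
Round 6, table 2: eliminating its round and table leaves {F}.
Only one assignment across all blanks avoids any round or table repeat, giving 1 completion.

1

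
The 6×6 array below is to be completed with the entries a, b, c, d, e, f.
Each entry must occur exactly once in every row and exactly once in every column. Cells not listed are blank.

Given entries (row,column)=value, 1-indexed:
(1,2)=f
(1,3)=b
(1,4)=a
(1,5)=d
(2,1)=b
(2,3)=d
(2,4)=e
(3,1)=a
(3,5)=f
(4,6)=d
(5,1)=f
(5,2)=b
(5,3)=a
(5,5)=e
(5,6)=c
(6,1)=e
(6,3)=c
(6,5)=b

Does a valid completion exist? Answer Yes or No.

Row 1, column 1: row 1 has {a, b, d, f} and column 1 has {a, b, e, f}, so it must be c.
Now row 4, column 1: row 4 together with column 1 already contain {a, b, c, d, e, f} — every symbol — so nothing can go there. The grid has no valid completion.

No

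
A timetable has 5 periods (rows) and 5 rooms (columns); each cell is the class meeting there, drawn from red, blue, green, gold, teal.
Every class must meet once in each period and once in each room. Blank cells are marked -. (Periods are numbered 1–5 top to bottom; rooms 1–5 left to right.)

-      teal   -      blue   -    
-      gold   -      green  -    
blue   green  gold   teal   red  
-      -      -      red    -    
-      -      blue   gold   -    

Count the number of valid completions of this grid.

Period 1, room 1: eliminating its period and room leaves {red, green, gold}.
Period 1, room 3: eliminating its period and room leaves {red, green}.
Period 1, room 5: eliminating its period and room leaves {green, gold}.
Period 2, room 1: eliminating its period and room leaves {red, teal}.
Period 2, room 3: eliminating its period and room leaves {red, teal}.
Period 2, room 5: eliminating its period and room leaves {blue, teal}.
Period 4, room 1: eliminating its period and room leaves {green, gold, teal}.
Period 4, room 2: eliminating its period and room leaves {blue}.
Period 4, room 3: eliminating its period and room leaves {green, teal}.
Period 4, room 5: eliminating its period and room leaves {blue, green, gold, teal}.
Period 5, room 1: eliminating its period and room leaves {red, green, teal}.
Period 5, room 2: eliminating its period and room leaves {red}.
Period 5, room 5: eliminating its period and room leaves {green, teal}.
Enumerating the assignments across these blanks that avoid any period or room repeat gives 3 completions.

3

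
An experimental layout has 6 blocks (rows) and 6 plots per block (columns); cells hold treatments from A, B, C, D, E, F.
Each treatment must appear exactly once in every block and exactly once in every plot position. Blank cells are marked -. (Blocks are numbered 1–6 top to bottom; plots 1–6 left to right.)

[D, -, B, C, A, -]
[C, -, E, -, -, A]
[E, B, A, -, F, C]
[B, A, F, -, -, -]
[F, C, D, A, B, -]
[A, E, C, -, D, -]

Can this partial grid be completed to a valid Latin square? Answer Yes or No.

No

Block 2, plot 5: block 2 together with plot 5 already contain {A, B, C, D, E, F} — every symbol — so nothing can go there. The grid has no valid completion.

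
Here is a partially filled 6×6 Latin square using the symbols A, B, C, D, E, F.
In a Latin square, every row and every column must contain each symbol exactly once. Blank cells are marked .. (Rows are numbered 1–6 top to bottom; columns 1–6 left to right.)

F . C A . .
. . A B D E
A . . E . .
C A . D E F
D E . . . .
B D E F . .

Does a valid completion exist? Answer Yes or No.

Row 2, column 1: row 2 together with column 1 already contain {A, B, C, D, E, F} — every symbol — so nothing can go there. The grid has no valid completion.

No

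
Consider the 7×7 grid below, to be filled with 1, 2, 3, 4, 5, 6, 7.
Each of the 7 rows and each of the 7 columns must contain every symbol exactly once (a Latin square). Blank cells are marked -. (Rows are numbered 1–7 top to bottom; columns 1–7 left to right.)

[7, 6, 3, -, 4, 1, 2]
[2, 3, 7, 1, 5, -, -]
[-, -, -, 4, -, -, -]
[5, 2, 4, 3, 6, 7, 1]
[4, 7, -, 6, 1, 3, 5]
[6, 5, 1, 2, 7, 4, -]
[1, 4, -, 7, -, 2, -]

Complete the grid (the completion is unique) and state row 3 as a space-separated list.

3 1 6 4 2 5 7

Row 3, column 1: row 3 has {4} and column 1 has {1, 2, 4, 5, 6, 7}, leaving only 3.
Row 3, column 2: row 3 has {3, 4} and column 2 has {2, 3, 4, 5, 6, 7}, leaving only 1.
Row 3, column 5: row 3 has {1, 3, 4} and column 5 has {1, 4, 5, 6, 7}, leaving only 2.
Row 1, column 4: row 1 has {1, 2, 3, 4, 6, 7} and column 4 has {1, 2, 3, 4, 6, 7}, leaving only 5.
Row 2, column 6: row 2 has {1, 2, 3, 5, 7} and column 6 has {1, 2, 3, 4, 7}, leaving only 6.
Row 3, column 6: row 3 has {1, 2, 3, 4} and column 6 has {1, 2, 3, 4, 6, 7}, leaving only 5.
Row 3, column 3: row 3 has {1, 2, 3, 4, 5} and column 3 has {1, 3, 4, 7}, leaving only 6.
Row 3, column 7: row 3 has {1, 2, 3, 4, 5, 6} and column 7 has {1, 2, 5}, leaving only 7.
So row 3 reads: 3 1 6 4 2 5 7.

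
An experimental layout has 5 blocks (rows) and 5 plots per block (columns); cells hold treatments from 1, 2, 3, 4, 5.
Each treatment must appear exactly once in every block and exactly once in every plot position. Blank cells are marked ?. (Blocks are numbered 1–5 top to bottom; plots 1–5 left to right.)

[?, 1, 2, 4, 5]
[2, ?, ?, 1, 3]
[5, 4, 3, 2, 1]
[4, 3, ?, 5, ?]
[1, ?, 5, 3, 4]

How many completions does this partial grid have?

1

Block 1, plot 1: eliminating its block and plot leaves {3}.
Block 2, plot 2: eliminating its block and plot leaves {5}.
Block 2, plot 3: eliminating its block and plot leaves {4}.
Block 4, plot 3: eliminating its block and plot leaves {1}.
Block 4, plot 5: eliminating its block and plot leaves {2}.
Block 5, plot 2: eliminating its block and plot leaves {2}.
Only one assignment across all blanks avoids any block or plot repeat, giving 1 completion.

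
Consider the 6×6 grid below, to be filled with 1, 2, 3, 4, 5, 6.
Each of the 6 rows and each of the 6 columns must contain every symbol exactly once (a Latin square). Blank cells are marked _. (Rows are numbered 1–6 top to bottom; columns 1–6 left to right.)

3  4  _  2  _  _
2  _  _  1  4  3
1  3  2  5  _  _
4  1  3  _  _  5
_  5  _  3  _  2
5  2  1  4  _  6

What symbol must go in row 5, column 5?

Row 1, column 6: row 1 has {2, 3, 4} and column 6 has {2, 3, 5, 6}, leaving only 1.
Row 2, column 2: row 2 has {1, 2, 3, 4} and column 2 has {1, 2, 3, 4, 5}, leaving only 6.
Row 2, column 3: row 2 has {1, 2, 3, 4, 6} and column 3 has {1, 2, 3}, leaving only 5.
Row 1, column 3: row 1 has {1, 2, 3, 4} and column 3 has {1, 2, 3, 5}, leaving only 6.
Row 1, column 5: row 1 has {1, 2, 3, 4, 6} and column 5 has {4}, leaving only 5.
Row 3, column 5: row 3 has {1, 2, 3, 5} and column 5 has {4, 5}, leaving only 6.
Row 5 already has {2, 3, 5} and column 5 already has {4, 5, 6}, so row 5, column 5 must be 1.

1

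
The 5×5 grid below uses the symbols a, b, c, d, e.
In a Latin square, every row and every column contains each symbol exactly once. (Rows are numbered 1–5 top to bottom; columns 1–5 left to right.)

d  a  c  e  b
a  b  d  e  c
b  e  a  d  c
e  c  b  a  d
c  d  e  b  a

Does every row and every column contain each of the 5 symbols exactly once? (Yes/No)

Every row is a permutation, but column 4 contains e twice (at rows 1 and 2).

No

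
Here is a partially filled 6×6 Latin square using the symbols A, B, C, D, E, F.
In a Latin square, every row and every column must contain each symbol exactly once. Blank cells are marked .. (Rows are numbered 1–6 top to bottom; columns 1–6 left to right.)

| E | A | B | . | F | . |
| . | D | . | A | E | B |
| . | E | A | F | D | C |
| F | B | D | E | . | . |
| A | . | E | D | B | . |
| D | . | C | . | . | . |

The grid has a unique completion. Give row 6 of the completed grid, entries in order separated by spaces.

D F C B A E

Row 6, column 2: row 6 has {C, D} and column 2 has {A, B, D, E}, leaving only F.
Row 6, column 4: row 6 has {C, D, F} and column 4 has {A, D, E, F}, leaving only B.
Row 6, column 5: row 6 has {B, C, D, F} and column 5 has {B, D, E, F}, leaving only A.
Row 6, column 6: row 6 has {A, B, C, D, F} and column 6 has {B, C}, leaving only E.
So row 6 reads: D F C B A E.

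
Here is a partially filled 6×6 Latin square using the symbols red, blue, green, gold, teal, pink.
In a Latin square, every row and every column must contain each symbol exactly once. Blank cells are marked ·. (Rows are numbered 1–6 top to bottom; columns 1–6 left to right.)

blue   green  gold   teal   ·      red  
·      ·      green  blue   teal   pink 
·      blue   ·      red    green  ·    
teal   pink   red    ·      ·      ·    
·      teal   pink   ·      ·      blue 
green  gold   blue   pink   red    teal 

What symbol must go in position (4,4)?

gold

Row 1, column 5: row 1 has {red, blue, green, gold, teal} and column 5 has {red, green, teal}, leaving only pink.
Row 2, column 2: row 2 has {blue, green, teal, pink} and column 2 has {blue, green, gold, teal, pink}, leaving only red.
Row 2, column 1: row 2 has {red, blue, green, teal, pink} and column 1 has {blue, green, teal}, leaving only gold.
Row 3, column 1: row 3 has {red, blue, green} and column 1 has {blue, green, gold, teal}, leaving only pink.
Row 3, column 3: row 3 has {red, blue, green, pink} and column 3 has {red, blue, green, gold, pink}, leaving only teal.
Row 3, column 6: row 3 has {red, blue, green, teal, pink} and column 6 has {red, blue, teal, pink}, leaving only gold.
Row 4, column 6: row 4 has {red, teal, pink} and column 6 has {red, blue, gold, teal, pink}, leaving only green.
Row 4 already has {red, green, teal, pink} and column 4 already has {red, blue, teal, pink}, so row 4, column 4 must be gold.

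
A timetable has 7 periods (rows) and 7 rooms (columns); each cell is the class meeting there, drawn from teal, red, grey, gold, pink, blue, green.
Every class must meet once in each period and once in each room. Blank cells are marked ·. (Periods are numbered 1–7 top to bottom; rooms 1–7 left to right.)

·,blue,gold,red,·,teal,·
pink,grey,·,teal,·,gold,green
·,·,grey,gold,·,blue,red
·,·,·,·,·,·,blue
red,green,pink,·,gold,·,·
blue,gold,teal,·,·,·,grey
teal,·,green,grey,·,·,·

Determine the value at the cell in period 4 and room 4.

Period 1, room 7: period 1 has {teal, red, gold, blue} and room 7 has {red, grey, blue, green}, leaving only pink.
Period 3, room 1: period 3 has {red, grey, gold, blue} and room 1 has {teal, red, pink, blue}, leaving only green.
Period 1, room 1: period 1 has {teal, red, gold, pink, blue} and room 1 has {teal, red, pink, blue, green}, leaving only grey.
Period 1, room 5: period 1 has {teal, red, grey, gold, pink, blue} and room 5 has {gold}, leaving only green.
Period 4, room 1: period 4 has {blue} and room 1 has {teal, red, grey, pink, blue, green}, leaving only gold.
Period 4, room 3: period 4 has {gold, blue} and room 3 has {teal, grey, gold, pink, green}, leaving only red.
Period 2, room 3: period 2 has {teal, grey, gold, pink, green} and room 3 has {teal, red, grey, gold, pink, green}, leaving only blue.
Period 2, room 5: period 2 has {teal, grey, gold, pink, blue, green} and room 5 has {gold, green}, leaving only red.
Period 5, room 4: period 5 has {red, gold, pink, green} and room 4 has {teal, red, grey, gold}, leaving only blue.
Period 5, room 6: period 5 has {red, gold, pink, blue, green} and room 6 has {teal, gold, blue}, leaving only grey.
Period 5, room 7: period 5 has {red, grey, gold, pink, blue, green} and room 7 has {red, grey, pink, blue, green}, leaving only teal.
Period 6, room 5: period 6 has {teal, grey, gold, blue} and room 5 has {red, gold, green}, leaving only pink.
Period 3, room 5: period 3 has {red, grey, gold, blue, green} and room 5 has {red, gold, pink, green}, leaving only teal.
Period 3, room 2: period 3 has {teal, red, grey, gold, blue, green} and room 2 has {grey, gold, blue, green}, leaving only pink.
Period 4, room 2: period 4 has {red, gold, blue} and room 2 has {grey, gold, pink, blue, green}, leaving only teal.
Period 4, room 5: period 4 has {teal, red, gold, blue} and room 5 has {teal, red, gold, pink, green}, leaving only grey.
Period 6, room 4: period 6 has {teal, grey, gold, pink, blue} and room 4 has {teal, red, grey, gold, blue}, leaving only green.
Period 4 already has {teal, red, grey, gold, blue} and room 4 already has {teal, red, grey, gold, blue, green}, so period 4, room 4 must be pink.

pink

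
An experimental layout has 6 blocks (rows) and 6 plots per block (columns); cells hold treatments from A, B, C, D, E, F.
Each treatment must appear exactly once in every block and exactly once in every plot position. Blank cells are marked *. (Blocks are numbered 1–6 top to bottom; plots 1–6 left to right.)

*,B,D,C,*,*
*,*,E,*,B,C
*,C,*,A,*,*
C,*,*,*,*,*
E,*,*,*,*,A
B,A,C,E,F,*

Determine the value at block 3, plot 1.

D

Block 6, plot 6: block 6 has {A, B, C, E, F} and plot 6 has {A, C}, leaving only D.
Block 3, plot 1 is narrowed to {D, F}.
If it were F, then block 2, plot 4 would be left with no valid symbol.
So block 3, plot 1 must be D.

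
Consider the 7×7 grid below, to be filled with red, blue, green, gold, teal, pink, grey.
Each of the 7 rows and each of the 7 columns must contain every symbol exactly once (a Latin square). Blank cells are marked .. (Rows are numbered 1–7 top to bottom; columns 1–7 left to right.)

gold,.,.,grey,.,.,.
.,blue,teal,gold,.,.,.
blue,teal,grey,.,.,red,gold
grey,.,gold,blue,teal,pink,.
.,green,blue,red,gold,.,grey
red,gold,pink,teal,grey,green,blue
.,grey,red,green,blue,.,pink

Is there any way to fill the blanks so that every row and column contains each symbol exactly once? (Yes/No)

Yes

No row or column among the givens repeats a symbol, and propagating forced cells runs into no contradiction.
One valid completion exists (for instance, gold pink green grey red blue teal / green blue teal gold pink grey red / blue teal grey pink green red gold / grey red gold blue teal pink green / pink green blue red gold teal grey / red gold pink teal grey green blue / teal grey red green blue gold pink).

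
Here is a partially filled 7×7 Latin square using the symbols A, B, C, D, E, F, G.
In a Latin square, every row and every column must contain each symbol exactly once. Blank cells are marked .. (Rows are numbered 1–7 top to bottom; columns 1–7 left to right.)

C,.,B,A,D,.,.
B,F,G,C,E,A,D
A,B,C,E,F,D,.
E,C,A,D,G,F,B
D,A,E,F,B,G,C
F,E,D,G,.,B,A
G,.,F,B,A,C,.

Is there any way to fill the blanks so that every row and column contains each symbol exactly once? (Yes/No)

Yes

No row or column among the givens repeats a symbol, and propagating forced cells runs into no contradiction.
One valid completion exists (for instance, C G B A D E F / B F G C E A D / A B C E F D G / E C A D G F B / D A E F B G C / F E D G C B A / G D F B A C E).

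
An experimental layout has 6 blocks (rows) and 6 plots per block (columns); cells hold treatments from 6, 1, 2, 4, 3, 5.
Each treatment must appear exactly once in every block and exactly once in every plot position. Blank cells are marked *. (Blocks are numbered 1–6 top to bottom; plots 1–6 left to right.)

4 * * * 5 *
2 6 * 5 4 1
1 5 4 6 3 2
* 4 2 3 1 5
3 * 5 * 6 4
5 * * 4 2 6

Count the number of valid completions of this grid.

2

Block 1, plot 2: eliminating its block and plot leaves {1, 2, 3}.
Block 1, plot 3: eliminating its block and plot leaves {6, 1, 3}.
Block 1, plot 4: eliminating its block and plot leaves {1, 2}.
Block 1, plot 6: eliminating its block and plot leaves {3}.
Block 2, plot 3: eliminating its block and plot leaves {3}.
Block 4, plot 1: eliminating its block and plot leaves {6}.
Block 5, plot 2: eliminating its block and plot leaves {1, 2}.
Block 5, plot 4: eliminating its block and plot leaves {1, 2}.
Block 6, plot 2: eliminating its block and plot leaves {1, 3}.
Block 6, plot 3: eliminating its block and plot leaves {1, 3}.
Enumerating the assignments across these blanks that avoid any block or plot repeat gives 2 completions.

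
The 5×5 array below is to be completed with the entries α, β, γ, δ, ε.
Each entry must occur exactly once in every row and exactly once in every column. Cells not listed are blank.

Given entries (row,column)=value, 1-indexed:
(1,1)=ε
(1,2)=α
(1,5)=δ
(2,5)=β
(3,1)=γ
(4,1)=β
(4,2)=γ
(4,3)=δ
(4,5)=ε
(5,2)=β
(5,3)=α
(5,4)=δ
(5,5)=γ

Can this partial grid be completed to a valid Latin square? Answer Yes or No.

No

Row 5, column 1: row 5 together with column 1 already contain {α, β, γ, δ, ε} — every symbol — so nothing can go there. The grid has no valid completion.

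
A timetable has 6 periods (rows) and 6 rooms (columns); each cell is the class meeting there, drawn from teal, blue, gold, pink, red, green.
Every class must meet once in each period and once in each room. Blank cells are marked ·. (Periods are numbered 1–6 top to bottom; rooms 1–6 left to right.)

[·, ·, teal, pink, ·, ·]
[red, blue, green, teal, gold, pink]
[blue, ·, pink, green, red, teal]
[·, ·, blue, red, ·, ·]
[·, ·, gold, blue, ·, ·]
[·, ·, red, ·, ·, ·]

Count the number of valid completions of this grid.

24

Period 1, room 1: eliminating its period and room leaves {gold, green}.
Period 1, room 2: eliminating its period and room leaves {gold, red, green}.
Period 1, room 5: eliminating its period and room leaves {blue, green}.
Period 1, room 6: eliminating its period and room leaves {blue, gold, red, green}.
Period 3, room 2: eliminating its period and room leaves {gold}.
Period 4, room 1: eliminating its period and room leaves {teal, gold, pink, green}.
Period 4, room 2: eliminating its period and room leaves {teal, gold, pink, green}.
Period 4, room 5: eliminating its period and room leaves {teal, pink, green}.
Period 4, room 6: eliminating its period and room leaves {gold, green}.
Period 5, room 1: eliminating its period and room leaves {teal, pink, green}.
Period 5, room 2: eliminating its period and room leaves {teal, pink, red, green}.
Period 5, room 5: eliminating its period and room leaves {teal, pink, green}.
Period 5, room 6: eliminating its period and room leaves {red, green}.
Period 6, room 1: eliminating its period and room leaves {teal, gold, pink, green}.
Period 6, room 2: eliminating its period and room leaves {teal, gold, pink, green}.
Period 6, room 4: eliminating its period and room leaves {gold}.
Period 6, room 5: eliminating its period and room leaves {teal, blue, pink, green}.
Period 6, room 6: eliminating its period and room leaves {blue, gold, green}.
Enumerating the assignments across these blanks that avoid any period or room repeat gives 24 completions.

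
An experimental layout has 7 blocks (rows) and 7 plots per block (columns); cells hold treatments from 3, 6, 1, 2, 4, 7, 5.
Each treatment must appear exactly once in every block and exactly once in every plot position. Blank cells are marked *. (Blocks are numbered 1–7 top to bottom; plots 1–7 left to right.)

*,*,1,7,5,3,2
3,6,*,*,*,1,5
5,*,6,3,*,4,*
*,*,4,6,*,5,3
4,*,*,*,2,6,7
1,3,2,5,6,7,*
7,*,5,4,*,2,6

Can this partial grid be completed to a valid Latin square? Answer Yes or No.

Yes

No block or plot among the givens repeats a symbol, and propagating forced cells runs into no contradiction.
One valid completion exists (for instance, 6 4 1 7 5 3 2 / 3 6 7 2 4 1 5 / 5 2 6 3 7 4 1 / 2 7 4 6 1 5 3 / 4 5 3 1 2 6 7 / 1 3 2 5 6 7 4 / 7 1 5 4 3 2 6).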